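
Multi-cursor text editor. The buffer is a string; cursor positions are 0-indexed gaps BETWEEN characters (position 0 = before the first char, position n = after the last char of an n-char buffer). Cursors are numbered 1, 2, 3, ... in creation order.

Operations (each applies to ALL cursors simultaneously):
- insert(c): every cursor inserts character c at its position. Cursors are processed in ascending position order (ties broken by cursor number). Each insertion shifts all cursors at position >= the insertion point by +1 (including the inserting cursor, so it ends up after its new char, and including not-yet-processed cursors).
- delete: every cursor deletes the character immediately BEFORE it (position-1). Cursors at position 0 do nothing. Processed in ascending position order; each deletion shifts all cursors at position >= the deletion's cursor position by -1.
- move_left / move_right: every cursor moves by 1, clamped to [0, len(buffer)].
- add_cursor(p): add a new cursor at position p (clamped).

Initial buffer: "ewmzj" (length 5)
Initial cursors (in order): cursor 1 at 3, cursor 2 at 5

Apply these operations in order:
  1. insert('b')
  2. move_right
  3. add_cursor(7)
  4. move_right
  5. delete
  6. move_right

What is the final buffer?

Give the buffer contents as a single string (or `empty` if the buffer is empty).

Answer: ewmb

Derivation:
After op 1 (insert('b')): buffer="ewmbzjb" (len 7), cursors c1@4 c2@7, authorship ...1..2
After op 2 (move_right): buffer="ewmbzjb" (len 7), cursors c1@5 c2@7, authorship ...1..2
After op 3 (add_cursor(7)): buffer="ewmbzjb" (len 7), cursors c1@5 c2@7 c3@7, authorship ...1..2
After op 4 (move_right): buffer="ewmbzjb" (len 7), cursors c1@6 c2@7 c3@7, authorship ...1..2
After op 5 (delete): buffer="ewmb" (len 4), cursors c1@4 c2@4 c3@4, authorship ...1
After op 6 (move_right): buffer="ewmb" (len 4), cursors c1@4 c2@4 c3@4, authorship ...1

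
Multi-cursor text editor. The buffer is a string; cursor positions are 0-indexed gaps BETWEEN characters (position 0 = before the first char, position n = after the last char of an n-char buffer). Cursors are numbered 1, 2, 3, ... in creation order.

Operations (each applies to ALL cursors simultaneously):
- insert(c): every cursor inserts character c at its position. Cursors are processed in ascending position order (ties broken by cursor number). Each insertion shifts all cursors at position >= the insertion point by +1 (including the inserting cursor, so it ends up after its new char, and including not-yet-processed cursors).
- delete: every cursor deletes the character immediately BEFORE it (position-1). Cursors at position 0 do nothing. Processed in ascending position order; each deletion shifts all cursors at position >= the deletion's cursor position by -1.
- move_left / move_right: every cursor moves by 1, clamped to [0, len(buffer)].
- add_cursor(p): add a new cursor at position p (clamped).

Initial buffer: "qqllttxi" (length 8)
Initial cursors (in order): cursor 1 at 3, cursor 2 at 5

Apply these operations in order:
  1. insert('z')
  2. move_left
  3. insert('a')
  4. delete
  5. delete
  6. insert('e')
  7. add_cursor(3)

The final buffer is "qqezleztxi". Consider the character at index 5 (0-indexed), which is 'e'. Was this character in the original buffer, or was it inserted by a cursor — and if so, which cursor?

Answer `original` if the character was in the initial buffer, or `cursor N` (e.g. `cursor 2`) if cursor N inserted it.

After op 1 (insert('z')): buffer="qqlzltztxi" (len 10), cursors c1@4 c2@7, authorship ...1..2...
After op 2 (move_left): buffer="qqlzltztxi" (len 10), cursors c1@3 c2@6, authorship ...1..2...
After op 3 (insert('a')): buffer="qqlazltaztxi" (len 12), cursors c1@4 c2@8, authorship ...11..22...
After op 4 (delete): buffer="qqlzltztxi" (len 10), cursors c1@3 c2@6, authorship ...1..2...
After op 5 (delete): buffer="qqzlztxi" (len 8), cursors c1@2 c2@4, authorship ..1.2...
After op 6 (insert('e')): buffer="qqezleztxi" (len 10), cursors c1@3 c2@6, authorship ..11.22...
After op 7 (add_cursor(3)): buffer="qqezleztxi" (len 10), cursors c1@3 c3@3 c2@6, authorship ..11.22...
Authorship (.=original, N=cursor N): . . 1 1 . 2 2 . . .
Index 5: author = 2

Answer: cursor 2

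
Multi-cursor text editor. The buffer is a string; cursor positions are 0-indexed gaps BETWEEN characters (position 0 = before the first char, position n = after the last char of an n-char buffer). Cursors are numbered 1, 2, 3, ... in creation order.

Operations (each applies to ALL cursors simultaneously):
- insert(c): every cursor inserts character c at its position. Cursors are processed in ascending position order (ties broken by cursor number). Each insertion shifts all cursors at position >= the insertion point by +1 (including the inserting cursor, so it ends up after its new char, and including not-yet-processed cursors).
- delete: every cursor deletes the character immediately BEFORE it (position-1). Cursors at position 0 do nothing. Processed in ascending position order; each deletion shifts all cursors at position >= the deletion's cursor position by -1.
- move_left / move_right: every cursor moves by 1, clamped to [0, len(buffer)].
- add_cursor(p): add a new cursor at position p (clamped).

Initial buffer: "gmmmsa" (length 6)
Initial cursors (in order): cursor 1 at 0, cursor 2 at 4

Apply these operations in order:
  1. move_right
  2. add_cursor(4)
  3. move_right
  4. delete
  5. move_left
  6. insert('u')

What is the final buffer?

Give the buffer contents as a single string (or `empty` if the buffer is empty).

After op 1 (move_right): buffer="gmmmsa" (len 6), cursors c1@1 c2@5, authorship ......
After op 2 (add_cursor(4)): buffer="gmmmsa" (len 6), cursors c1@1 c3@4 c2@5, authorship ......
After op 3 (move_right): buffer="gmmmsa" (len 6), cursors c1@2 c3@5 c2@6, authorship ......
After op 4 (delete): buffer="gmm" (len 3), cursors c1@1 c2@3 c3@3, authorship ...
After op 5 (move_left): buffer="gmm" (len 3), cursors c1@0 c2@2 c3@2, authorship ...
After op 6 (insert('u')): buffer="ugmuum" (len 6), cursors c1@1 c2@5 c3@5, authorship 1..23.

Answer: ugmuum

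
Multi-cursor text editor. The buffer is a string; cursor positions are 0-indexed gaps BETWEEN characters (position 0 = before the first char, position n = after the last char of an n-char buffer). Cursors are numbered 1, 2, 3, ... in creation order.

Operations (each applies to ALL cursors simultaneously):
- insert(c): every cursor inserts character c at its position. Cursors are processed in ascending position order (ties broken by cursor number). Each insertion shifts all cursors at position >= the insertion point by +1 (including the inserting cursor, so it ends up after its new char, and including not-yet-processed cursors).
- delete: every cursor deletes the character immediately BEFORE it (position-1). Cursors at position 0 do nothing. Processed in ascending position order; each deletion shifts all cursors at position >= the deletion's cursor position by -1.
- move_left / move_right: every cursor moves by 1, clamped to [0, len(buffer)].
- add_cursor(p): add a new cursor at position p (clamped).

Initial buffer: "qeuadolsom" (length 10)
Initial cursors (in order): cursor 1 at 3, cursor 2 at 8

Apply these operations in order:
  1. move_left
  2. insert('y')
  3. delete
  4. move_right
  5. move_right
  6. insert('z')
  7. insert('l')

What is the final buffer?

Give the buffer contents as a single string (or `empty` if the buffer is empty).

After op 1 (move_left): buffer="qeuadolsom" (len 10), cursors c1@2 c2@7, authorship ..........
After op 2 (insert('y')): buffer="qeyuadolysom" (len 12), cursors c1@3 c2@9, authorship ..1.....2...
After op 3 (delete): buffer="qeuadolsom" (len 10), cursors c1@2 c2@7, authorship ..........
After op 4 (move_right): buffer="qeuadolsom" (len 10), cursors c1@3 c2@8, authorship ..........
After op 5 (move_right): buffer="qeuadolsom" (len 10), cursors c1@4 c2@9, authorship ..........
After op 6 (insert('z')): buffer="qeuazdolsozm" (len 12), cursors c1@5 c2@11, authorship ....1.....2.
After op 7 (insert('l')): buffer="qeuazldolsozlm" (len 14), cursors c1@6 c2@13, authorship ....11.....22.

Answer: qeuazldolsozlm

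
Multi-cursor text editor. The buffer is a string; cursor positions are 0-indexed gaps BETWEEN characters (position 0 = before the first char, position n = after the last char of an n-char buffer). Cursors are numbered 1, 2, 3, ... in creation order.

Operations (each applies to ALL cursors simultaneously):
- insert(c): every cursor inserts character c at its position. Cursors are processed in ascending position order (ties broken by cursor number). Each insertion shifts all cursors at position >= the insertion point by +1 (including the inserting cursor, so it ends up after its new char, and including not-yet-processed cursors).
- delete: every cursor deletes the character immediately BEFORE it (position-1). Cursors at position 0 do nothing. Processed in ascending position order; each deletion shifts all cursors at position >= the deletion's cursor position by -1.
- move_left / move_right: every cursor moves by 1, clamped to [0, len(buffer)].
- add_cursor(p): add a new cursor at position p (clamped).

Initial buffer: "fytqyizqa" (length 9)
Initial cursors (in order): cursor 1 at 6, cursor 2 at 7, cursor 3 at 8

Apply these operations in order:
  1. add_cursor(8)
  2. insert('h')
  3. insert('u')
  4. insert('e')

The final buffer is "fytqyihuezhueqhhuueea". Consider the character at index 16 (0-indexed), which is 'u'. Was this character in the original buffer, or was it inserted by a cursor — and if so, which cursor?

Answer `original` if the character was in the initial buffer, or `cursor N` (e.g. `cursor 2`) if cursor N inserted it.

After op 1 (add_cursor(8)): buffer="fytqyizqa" (len 9), cursors c1@6 c2@7 c3@8 c4@8, authorship .........
After op 2 (insert('h')): buffer="fytqyihzhqhha" (len 13), cursors c1@7 c2@9 c3@12 c4@12, authorship ......1.2.34.
After op 3 (insert('u')): buffer="fytqyihuzhuqhhuua" (len 17), cursors c1@8 c2@11 c3@16 c4@16, authorship ......11.22.3434.
After op 4 (insert('e')): buffer="fytqyihuezhueqhhuueea" (len 21), cursors c1@9 c2@13 c3@20 c4@20, authorship ......111.222.343434.
Authorship (.=original, N=cursor N): . . . . . . 1 1 1 . 2 2 2 . 3 4 3 4 3 4 .
Index 16: author = 3

Answer: cursor 3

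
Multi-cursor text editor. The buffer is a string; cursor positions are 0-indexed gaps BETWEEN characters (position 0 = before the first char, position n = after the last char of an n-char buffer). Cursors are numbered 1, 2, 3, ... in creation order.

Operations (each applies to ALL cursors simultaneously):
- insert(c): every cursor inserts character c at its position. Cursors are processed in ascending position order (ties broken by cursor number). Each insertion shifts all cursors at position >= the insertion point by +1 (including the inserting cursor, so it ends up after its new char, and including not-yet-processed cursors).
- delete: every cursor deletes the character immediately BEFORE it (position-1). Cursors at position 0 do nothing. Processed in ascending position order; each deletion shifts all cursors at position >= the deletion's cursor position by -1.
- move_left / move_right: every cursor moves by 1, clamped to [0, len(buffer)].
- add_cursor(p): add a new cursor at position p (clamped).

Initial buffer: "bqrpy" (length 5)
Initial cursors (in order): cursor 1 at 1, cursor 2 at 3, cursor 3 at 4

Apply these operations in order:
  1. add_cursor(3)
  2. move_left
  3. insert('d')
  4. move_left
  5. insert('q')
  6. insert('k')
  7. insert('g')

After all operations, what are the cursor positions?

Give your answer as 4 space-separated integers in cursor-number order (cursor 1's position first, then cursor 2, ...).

Answer: 3 13 18 13

Derivation:
After op 1 (add_cursor(3)): buffer="bqrpy" (len 5), cursors c1@1 c2@3 c4@3 c3@4, authorship .....
After op 2 (move_left): buffer="bqrpy" (len 5), cursors c1@0 c2@2 c4@2 c3@3, authorship .....
After op 3 (insert('d')): buffer="dbqddrdpy" (len 9), cursors c1@1 c2@5 c4@5 c3@7, authorship 1..24.3..
After op 4 (move_left): buffer="dbqddrdpy" (len 9), cursors c1@0 c2@4 c4@4 c3@6, authorship 1..24.3..
After op 5 (insert('q')): buffer="qdbqdqqdrqdpy" (len 13), cursors c1@1 c2@7 c4@7 c3@10, authorship 11..2244.33..
After op 6 (insert('k')): buffer="qkdbqdqqkkdrqkdpy" (len 17), cursors c1@2 c2@10 c4@10 c3@14, authorship 111..224244.333..
After op 7 (insert('g')): buffer="qkgdbqdqqkkggdrqkgdpy" (len 21), cursors c1@3 c2@13 c4@13 c3@18, authorship 1111..22424244.3333..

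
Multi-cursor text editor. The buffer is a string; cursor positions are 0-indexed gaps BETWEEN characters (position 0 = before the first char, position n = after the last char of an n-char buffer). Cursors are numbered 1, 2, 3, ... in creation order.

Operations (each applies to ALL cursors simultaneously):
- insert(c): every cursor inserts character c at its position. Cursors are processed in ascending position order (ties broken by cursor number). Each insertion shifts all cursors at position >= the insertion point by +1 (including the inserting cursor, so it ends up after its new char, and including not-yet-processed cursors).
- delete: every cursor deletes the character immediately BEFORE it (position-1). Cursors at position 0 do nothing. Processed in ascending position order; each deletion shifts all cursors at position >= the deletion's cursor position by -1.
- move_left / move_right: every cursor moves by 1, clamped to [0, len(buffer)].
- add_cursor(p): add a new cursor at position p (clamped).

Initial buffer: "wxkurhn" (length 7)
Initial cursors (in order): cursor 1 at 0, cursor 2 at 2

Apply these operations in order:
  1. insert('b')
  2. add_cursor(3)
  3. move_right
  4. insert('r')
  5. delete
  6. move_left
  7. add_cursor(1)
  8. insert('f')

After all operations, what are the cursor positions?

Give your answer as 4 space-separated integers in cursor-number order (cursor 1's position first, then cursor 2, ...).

After op 1 (insert('b')): buffer="bwxbkurhn" (len 9), cursors c1@1 c2@4, authorship 1..2.....
After op 2 (add_cursor(3)): buffer="bwxbkurhn" (len 9), cursors c1@1 c3@3 c2@4, authorship 1..2.....
After op 3 (move_right): buffer="bwxbkurhn" (len 9), cursors c1@2 c3@4 c2@5, authorship 1..2.....
After op 4 (insert('r')): buffer="bwrxbrkrurhn" (len 12), cursors c1@3 c3@6 c2@8, authorship 1.1.23.2....
After op 5 (delete): buffer="bwxbkurhn" (len 9), cursors c1@2 c3@4 c2@5, authorship 1..2.....
After op 6 (move_left): buffer="bwxbkurhn" (len 9), cursors c1@1 c3@3 c2@4, authorship 1..2.....
After op 7 (add_cursor(1)): buffer="bwxbkurhn" (len 9), cursors c1@1 c4@1 c3@3 c2@4, authorship 1..2.....
After op 8 (insert('f')): buffer="bffwxfbfkurhn" (len 13), cursors c1@3 c4@3 c3@6 c2@8, authorship 114..322.....

Answer: 3 8 6 3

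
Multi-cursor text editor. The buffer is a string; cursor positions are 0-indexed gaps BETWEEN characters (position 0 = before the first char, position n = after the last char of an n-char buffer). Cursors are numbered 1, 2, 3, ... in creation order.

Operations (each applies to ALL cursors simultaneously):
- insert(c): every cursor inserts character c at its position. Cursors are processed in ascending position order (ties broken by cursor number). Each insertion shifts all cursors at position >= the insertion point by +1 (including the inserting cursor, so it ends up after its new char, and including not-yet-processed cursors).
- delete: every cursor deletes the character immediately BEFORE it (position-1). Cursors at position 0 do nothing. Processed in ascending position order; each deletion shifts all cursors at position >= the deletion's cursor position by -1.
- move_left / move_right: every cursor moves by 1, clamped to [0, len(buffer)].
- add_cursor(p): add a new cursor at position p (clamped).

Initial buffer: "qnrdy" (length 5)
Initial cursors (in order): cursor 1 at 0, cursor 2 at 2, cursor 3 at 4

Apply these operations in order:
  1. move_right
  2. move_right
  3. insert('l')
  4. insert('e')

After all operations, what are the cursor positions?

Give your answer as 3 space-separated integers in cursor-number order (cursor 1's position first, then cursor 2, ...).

Answer: 4 8 11

Derivation:
After op 1 (move_right): buffer="qnrdy" (len 5), cursors c1@1 c2@3 c3@5, authorship .....
After op 2 (move_right): buffer="qnrdy" (len 5), cursors c1@2 c2@4 c3@5, authorship .....
After op 3 (insert('l')): buffer="qnlrdlyl" (len 8), cursors c1@3 c2@6 c3@8, authorship ..1..2.3
After op 4 (insert('e')): buffer="qnlerdleyle" (len 11), cursors c1@4 c2@8 c3@11, authorship ..11..22.33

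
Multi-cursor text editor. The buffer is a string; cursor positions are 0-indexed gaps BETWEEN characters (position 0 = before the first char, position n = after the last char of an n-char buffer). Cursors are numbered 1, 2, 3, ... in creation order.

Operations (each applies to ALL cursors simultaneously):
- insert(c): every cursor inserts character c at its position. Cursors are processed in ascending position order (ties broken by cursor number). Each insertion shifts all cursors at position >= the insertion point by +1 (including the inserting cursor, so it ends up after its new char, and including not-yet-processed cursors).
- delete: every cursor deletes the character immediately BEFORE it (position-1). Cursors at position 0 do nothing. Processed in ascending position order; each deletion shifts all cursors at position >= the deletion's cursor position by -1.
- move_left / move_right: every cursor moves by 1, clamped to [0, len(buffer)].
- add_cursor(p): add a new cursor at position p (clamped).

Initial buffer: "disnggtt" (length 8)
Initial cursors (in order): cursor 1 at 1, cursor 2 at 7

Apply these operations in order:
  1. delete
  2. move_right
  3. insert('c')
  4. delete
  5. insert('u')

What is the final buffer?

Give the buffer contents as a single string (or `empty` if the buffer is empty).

Answer: iusnggtu

Derivation:
After op 1 (delete): buffer="isnggt" (len 6), cursors c1@0 c2@5, authorship ......
After op 2 (move_right): buffer="isnggt" (len 6), cursors c1@1 c2@6, authorship ......
After op 3 (insert('c')): buffer="icsnggtc" (len 8), cursors c1@2 c2@8, authorship .1.....2
After op 4 (delete): buffer="isnggt" (len 6), cursors c1@1 c2@6, authorship ......
After op 5 (insert('u')): buffer="iusnggtu" (len 8), cursors c1@2 c2@8, authorship .1.....2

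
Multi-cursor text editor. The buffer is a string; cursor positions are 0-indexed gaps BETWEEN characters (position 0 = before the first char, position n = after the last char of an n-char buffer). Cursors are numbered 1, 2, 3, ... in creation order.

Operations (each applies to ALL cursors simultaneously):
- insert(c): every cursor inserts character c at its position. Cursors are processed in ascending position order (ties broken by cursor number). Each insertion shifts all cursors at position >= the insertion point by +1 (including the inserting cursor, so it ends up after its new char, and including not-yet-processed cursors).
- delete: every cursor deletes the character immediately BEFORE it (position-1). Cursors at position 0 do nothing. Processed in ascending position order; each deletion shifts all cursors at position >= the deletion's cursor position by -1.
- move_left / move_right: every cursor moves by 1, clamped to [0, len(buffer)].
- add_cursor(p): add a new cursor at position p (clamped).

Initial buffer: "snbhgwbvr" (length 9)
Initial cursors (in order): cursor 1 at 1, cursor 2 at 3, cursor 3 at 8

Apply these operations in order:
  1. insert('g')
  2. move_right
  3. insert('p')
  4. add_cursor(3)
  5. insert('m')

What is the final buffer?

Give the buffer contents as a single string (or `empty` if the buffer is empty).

Answer: sgnmpmbghpmgwbvgrpm

Derivation:
After op 1 (insert('g')): buffer="sgnbghgwbvgr" (len 12), cursors c1@2 c2@5 c3@11, authorship .1..2.....3.
After op 2 (move_right): buffer="sgnbghgwbvgr" (len 12), cursors c1@3 c2@6 c3@12, authorship .1..2.....3.
After op 3 (insert('p')): buffer="sgnpbghpgwbvgrp" (len 15), cursors c1@4 c2@8 c3@15, authorship .1.1.2.2....3.3
After op 4 (add_cursor(3)): buffer="sgnpbghpgwbvgrp" (len 15), cursors c4@3 c1@4 c2@8 c3@15, authorship .1.1.2.2....3.3
After op 5 (insert('m')): buffer="sgnmpmbghpmgwbvgrpm" (len 19), cursors c4@4 c1@6 c2@11 c3@19, authorship .1.411.2.22....3.33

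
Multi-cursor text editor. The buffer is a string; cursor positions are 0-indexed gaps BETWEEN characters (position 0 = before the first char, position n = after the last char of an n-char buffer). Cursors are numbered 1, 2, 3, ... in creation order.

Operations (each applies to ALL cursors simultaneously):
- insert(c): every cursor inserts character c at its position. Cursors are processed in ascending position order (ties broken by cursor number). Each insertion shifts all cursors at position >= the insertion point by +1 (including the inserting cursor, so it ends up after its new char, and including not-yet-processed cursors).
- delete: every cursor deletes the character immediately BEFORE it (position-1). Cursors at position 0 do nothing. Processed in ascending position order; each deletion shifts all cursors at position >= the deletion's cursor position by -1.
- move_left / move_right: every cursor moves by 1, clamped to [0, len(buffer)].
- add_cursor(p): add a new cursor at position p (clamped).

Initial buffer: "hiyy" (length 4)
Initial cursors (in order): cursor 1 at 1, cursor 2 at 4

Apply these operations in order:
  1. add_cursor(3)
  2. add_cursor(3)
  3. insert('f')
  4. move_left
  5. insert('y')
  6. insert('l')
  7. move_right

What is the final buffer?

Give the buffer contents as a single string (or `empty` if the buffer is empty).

Answer: hylfiyfyyllfyylf

Derivation:
After op 1 (add_cursor(3)): buffer="hiyy" (len 4), cursors c1@1 c3@3 c2@4, authorship ....
After op 2 (add_cursor(3)): buffer="hiyy" (len 4), cursors c1@1 c3@3 c4@3 c2@4, authorship ....
After op 3 (insert('f')): buffer="hfiyffyf" (len 8), cursors c1@2 c3@6 c4@6 c2@8, authorship .1..34.2
After op 4 (move_left): buffer="hfiyffyf" (len 8), cursors c1@1 c3@5 c4@5 c2@7, authorship .1..34.2
After op 5 (insert('y')): buffer="hyfiyfyyfyyf" (len 12), cursors c1@2 c3@8 c4@8 c2@11, authorship .11..3344.22
After op 6 (insert('l')): buffer="hylfiyfyyllfyylf" (len 16), cursors c1@3 c3@11 c4@11 c2@15, authorship .111..334344.222
After op 7 (move_right): buffer="hylfiyfyyllfyylf" (len 16), cursors c1@4 c3@12 c4@12 c2@16, authorship .111..334344.222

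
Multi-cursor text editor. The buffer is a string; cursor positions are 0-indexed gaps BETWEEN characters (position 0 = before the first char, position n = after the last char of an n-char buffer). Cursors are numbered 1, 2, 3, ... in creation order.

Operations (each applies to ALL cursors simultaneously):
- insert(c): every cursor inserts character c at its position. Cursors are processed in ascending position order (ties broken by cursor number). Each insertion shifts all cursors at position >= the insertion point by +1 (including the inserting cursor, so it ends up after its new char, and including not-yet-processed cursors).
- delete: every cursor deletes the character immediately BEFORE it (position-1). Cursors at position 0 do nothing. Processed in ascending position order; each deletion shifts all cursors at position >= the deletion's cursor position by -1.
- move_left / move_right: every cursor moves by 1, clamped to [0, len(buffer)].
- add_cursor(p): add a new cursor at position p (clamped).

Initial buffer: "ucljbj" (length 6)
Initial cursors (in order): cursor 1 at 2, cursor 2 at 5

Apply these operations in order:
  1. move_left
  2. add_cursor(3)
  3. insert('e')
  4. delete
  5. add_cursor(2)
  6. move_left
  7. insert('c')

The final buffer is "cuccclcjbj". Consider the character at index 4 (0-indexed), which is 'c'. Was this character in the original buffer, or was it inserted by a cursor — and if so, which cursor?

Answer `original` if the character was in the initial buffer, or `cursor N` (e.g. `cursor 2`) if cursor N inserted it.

After op 1 (move_left): buffer="ucljbj" (len 6), cursors c1@1 c2@4, authorship ......
After op 2 (add_cursor(3)): buffer="ucljbj" (len 6), cursors c1@1 c3@3 c2@4, authorship ......
After op 3 (insert('e')): buffer="ueclejebj" (len 9), cursors c1@2 c3@5 c2@7, authorship .1..3.2..
After op 4 (delete): buffer="ucljbj" (len 6), cursors c1@1 c3@3 c2@4, authorship ......
After op 5 (add_cursor(2)): buffer="ucljbj" (len 6), cursors c1@1 c4@2 c3@3 c2@4, authorship ......
After op 6 (move_left): buffer="ucljbj" (len 6), cursors c1@0 c4@1 c3@2 c2@3, authorship ......
After op 7 (insert('c')): buffer="cuccclcjbj" (len 10), cursors c1@1 c4@3 c3@5 c2@7, authorship 1.4.3.2...
Authorship (.=original, N=cursor N): 1 . 4 . 3 . 2 . . .
Index 4: author = 3

Answer: cursor 3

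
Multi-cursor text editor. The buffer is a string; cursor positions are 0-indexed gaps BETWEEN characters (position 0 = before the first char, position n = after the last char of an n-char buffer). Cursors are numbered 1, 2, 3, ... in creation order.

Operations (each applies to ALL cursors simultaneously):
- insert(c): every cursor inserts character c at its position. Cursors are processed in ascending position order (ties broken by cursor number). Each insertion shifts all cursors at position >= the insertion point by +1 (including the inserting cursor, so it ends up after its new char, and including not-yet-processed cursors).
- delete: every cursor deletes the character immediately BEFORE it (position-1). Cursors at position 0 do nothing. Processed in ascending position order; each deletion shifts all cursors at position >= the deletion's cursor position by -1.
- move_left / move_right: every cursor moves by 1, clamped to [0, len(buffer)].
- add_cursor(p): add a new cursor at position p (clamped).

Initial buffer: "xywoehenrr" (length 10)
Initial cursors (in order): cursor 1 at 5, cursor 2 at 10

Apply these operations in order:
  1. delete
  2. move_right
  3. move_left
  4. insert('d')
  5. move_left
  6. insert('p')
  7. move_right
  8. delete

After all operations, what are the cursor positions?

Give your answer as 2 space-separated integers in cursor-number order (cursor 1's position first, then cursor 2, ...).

Answer: 5 9

Derivation:
After op 1 (delete): buffer="xywohenr" (len 8), cursors c1@4 c2@8, authorship ........
After op 2 (move_right): buffer="xywohenr" (len 8), cursors c1@5 c2@8, authorship ........
After op 3 (move_left): buffer="xywohenr" (len 8), cursors c1@4 c2@7, authorship ........
After op 4 (insert('d')): buffer="xywodhendr" (len 10), cursors c1@5 c2@9, authorship ....1...2.
After op 5 (move_left): buffer="xywodhendr" (len 10), cursors c1@4 c2@8, authorship ....1...2.
After op 6 (insert('p')): buffer="xywopdhenpdr" (len 12), cursors c1@5 c2@10, authorship ....11...22.
After op 7 (move_right): buffer="xywopdhenpdr" (len 12), cursors c1@6 c2@11, authorship ....11...22.
After op 8 (delete): buffer="xywophenpr" (len 10), cursors c1@5 c2@9, authorship ....1...2.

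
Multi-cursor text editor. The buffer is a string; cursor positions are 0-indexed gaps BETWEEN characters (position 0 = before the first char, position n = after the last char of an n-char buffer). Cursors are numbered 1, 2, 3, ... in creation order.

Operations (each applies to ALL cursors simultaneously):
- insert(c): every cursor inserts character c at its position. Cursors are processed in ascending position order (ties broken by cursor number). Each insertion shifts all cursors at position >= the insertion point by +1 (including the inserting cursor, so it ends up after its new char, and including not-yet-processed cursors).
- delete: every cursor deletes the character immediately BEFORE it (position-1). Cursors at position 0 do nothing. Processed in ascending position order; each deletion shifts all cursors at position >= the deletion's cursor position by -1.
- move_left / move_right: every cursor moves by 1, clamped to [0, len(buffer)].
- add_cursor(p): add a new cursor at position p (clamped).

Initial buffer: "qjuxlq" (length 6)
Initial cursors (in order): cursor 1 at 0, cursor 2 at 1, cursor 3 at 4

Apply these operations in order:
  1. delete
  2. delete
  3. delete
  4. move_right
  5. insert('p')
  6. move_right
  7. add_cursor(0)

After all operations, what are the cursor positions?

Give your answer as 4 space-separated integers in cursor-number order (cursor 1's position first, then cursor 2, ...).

Answer: 5 5 5 0

Derivation:
After op 1 (delete): buffer="julq" (len 4), cursors c1@0 c2@0 c3@2, authorship ....
After op 2 (delete): buffer="jlq" (len 3), cursors c1@0 c2@0 c3@1, authorship ...
After op 3 (delete): buffer="lq" (len 2), cursors c1@0 c2@0 c3@0, authorship ..
After op 4 (move_right): buffer="lq" (len 2), cursors c1@1 c2@1 c3@1, authorship ..
After op 5 (insert('p')): buffer="lpppq" (len 5), cursors c1@4 c2@4 c3@4, authorship .123.
After op 6 (move_right): buffer="lpppq" (len 5), cursors c1@5 c2@5 c3@5, authorship .123.
After op 7 (add_cursor(0)): buffer="lpppq" (len 5), cursors c4@0 c1@5 c2@5 c3@5, authorship .123.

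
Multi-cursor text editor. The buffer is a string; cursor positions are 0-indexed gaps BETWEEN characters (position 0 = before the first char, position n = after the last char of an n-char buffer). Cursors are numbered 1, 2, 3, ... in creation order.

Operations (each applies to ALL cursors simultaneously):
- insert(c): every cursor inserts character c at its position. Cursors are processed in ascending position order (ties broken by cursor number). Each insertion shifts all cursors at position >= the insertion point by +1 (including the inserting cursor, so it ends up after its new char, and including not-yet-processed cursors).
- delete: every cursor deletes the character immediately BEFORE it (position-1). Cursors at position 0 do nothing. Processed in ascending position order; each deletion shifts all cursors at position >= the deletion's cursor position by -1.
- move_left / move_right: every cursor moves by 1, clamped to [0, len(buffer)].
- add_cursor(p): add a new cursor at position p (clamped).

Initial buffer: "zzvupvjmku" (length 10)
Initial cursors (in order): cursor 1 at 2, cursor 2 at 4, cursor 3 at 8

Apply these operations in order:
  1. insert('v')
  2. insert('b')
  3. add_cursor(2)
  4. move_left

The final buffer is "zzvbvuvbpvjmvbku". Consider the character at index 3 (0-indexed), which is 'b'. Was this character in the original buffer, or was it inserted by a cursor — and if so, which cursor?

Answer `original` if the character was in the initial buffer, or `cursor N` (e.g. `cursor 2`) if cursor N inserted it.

After op 1 (insert('v')): buffer="zzvvuvpvjmvku" (len 13), cursors c1@3 c2@6 c3@11, authorship ..1..2....3..
After op 2 (insert('b')): buffer="zzvbvuvbpvjmvbku" (len 16), cursors c1@4 c2@8 c3@14, authorship ..11..22....33..
After op 3 (add_cursor(2)): buffer="zzvbvuvbpvjmvbku" (len 16), cursors c4@2 c1@4 c2@8 c3@14, authorship ..11..22....33..
After op 4 (move_left): buffer="zzvbvuvbpvjmvbku" (len 16), cursors c4@1 c1@3 c2@7 c3@13, authorship ..11..22....33..
Authorship (.=original, N=cursor N): . . 1 1 . . 2 2 . . . . 3 3 . .
Index 3: author = 1

Answer: cursor 1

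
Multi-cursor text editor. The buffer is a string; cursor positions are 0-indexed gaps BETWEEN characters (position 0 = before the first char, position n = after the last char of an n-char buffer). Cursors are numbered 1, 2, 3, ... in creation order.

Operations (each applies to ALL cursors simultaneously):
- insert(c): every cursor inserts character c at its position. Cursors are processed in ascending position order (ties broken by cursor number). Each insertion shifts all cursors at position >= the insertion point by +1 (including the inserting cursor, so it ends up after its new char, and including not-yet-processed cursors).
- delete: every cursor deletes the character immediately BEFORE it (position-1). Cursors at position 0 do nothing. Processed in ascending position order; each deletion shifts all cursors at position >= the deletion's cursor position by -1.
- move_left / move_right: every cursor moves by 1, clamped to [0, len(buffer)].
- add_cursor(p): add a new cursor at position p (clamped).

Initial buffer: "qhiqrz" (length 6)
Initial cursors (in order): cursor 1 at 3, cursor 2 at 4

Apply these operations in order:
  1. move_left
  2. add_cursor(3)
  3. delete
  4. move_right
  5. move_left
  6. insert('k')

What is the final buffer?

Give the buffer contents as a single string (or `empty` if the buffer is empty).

After op 1 (move_left): buffer="qhiqrz" (len 6), cursors c1@2 c2@3, authorship ......
After op 2 (add_cursor(3)): buffer="qhiqrz" (len 6), cursors c1@2 c2@3 c3@3, authorship ......
After op 3 (delete): buffer="qrz" (len 3), cursors c1@0 c2@0 c3@0, authorship ...
After op 4 (move_right): buffer="qrz" (len 3), cursors c1@1 c2@1 c3@1, authorship ...
After op 5 (move_left): buffer="qrz" (len 3), cursors c1@0 c2@0 c3@0, authorship ...
After op 6 (insert('k')): buffer="kkkqrz" (len 6), cursors c1@3 c2@3 c3@3, authorship 123...

Answer: kkkqrz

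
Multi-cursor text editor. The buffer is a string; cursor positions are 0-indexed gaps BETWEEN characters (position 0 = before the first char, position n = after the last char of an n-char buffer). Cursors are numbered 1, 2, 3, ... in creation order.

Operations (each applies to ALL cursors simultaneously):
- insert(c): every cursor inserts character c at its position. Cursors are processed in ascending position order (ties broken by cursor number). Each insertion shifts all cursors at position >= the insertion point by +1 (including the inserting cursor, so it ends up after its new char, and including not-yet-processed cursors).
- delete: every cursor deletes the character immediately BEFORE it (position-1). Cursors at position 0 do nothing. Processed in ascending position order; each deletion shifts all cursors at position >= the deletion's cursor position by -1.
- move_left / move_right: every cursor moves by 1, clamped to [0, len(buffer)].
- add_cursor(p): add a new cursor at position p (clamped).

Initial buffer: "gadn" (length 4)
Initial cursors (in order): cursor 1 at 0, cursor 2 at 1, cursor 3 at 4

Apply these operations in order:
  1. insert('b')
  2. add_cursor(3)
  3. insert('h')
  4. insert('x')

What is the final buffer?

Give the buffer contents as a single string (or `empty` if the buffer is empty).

Answer: bhxgbhhxxadnbhx

Derivation:
After op 1 (insert('b')): buffer="bgbadnb" (len 7), cursors c1@1 c2@3 c3@7, authorship 1.2...3
After op 2 (add_cursor(3)): buffer="bgbadnb" (len 7), cursors c1@1 c2@3 c4@3 c3@7, authorship 1.2...3
After op 3 (insert('h')): buffer="bhgbhhadnbh" (len 11), cursors c1@2 c2@6 c4@6 c3@11, authorship 11.224...33
After op 4 (insert('x')): buffer="bhxgbhhxxadnbhx" (len 15), cursors c1@3 c2@9 c4@9 c3@15, authorship 111.22424...333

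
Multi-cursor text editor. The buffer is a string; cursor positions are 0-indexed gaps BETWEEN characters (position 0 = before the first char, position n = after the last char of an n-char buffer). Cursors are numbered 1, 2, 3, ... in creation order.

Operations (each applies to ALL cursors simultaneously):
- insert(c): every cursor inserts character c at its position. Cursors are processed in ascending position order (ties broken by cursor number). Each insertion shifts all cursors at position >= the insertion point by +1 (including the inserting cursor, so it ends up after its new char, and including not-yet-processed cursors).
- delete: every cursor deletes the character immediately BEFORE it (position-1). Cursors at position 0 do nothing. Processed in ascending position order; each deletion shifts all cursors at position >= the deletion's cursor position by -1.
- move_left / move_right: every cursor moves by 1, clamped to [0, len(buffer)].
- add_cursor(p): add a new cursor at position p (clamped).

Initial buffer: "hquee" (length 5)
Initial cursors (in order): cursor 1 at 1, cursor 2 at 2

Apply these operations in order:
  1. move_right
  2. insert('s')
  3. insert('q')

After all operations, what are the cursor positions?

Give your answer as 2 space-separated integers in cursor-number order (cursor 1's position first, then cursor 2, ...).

After op 1 (move_right): buffer="hquee" (len 5), cursors c1@2 c2@3, authorship .....
After op 2 (insert('s')): buffer="hqsusee" (len 7), cursors c1@3 c2@5, authorship ..1.2..
After op 3 (insert('q')): buffer="hqsqusqee" (len 9), cursors c1@4 c2@7, authorship ..11.22..

Answer: 4 7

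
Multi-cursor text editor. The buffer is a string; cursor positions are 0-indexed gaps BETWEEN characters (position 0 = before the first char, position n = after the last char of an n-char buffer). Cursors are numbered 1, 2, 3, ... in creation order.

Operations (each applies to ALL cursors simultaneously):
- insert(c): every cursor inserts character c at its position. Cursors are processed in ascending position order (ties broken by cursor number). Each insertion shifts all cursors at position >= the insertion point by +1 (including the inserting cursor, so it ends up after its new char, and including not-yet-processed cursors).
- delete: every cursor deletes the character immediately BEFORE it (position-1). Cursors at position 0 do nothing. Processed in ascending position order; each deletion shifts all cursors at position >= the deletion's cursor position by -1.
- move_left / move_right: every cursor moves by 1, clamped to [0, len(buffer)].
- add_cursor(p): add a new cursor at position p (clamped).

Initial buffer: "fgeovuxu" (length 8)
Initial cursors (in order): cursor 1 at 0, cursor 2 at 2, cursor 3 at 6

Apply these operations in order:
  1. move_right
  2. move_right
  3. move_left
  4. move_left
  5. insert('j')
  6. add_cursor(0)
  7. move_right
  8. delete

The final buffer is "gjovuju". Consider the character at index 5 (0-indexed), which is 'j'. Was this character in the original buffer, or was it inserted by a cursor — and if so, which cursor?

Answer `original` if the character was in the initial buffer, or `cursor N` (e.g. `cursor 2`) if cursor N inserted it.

After op 1 (move_right): buffer="fgeovuxu" (len 8), cursors c1@1 c2@3 c3@7, authorship ........
After op 2 (move_right): buffer="fgeovuxu" (len 8), cursors c1@2 c2@4 c3@8, authorship ........
After op 3 (move_left): buffer="fgeovuxu" (len 8), cursors c1@1 c2@3 c3@7, authorship ........
After op 4 (move_left): buffer="fgeovuxu" (len 8), cursors c1@0 c2@2 c3@6, authorship ........
After op 5 (insert('j')): buffer="jfgjeovujxu" (len 11), cursors c1@1 c2@4 c3@9, authorship 1..2....3..
After op 6 (add_cursor(0)): buffer="jfgjeovujxu" (len 11), cursors c4@0 c1@1 c2@4 c3@9, authorship 1..2....3..
After op 7 (move_right): buffer="jfgjeovujxu" (len 11), cursors c4@1 c1@2 c2@5 c3@10, authorship 1..2....3..
After op 8 (delete): buffer="gjovuju" (len 7), cursors c1@0 c4@0 c2@2 c3@6, authorship .2...3.
Authorship (.=original, N=cursor N): . 2 . . . 3 .
Index 5: author = 3

Answer: cursor 3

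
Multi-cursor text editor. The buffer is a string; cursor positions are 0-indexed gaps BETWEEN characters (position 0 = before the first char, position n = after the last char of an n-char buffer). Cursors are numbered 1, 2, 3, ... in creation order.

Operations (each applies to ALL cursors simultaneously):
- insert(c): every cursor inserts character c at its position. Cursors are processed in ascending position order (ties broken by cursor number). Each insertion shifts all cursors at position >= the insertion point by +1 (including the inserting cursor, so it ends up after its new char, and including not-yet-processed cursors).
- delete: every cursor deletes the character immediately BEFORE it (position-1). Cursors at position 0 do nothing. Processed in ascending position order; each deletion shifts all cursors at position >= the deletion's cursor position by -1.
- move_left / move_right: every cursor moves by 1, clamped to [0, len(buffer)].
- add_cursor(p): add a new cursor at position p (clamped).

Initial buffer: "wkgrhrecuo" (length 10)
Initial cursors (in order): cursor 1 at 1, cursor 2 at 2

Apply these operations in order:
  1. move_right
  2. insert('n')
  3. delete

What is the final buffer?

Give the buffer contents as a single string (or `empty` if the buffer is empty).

After op 1 (move_right): buffer="wkgrhrecuo" (len 10), cursors c1@2 c2@3, authorship ..........
After op 2 (insert('n')): buffer="wkngnrhrecuo" (len 12), cursors c1@3 c2@5, authorship ..1.2.......
After op 3 (delete): buffer="wkgrhrecuo" (len 10), cursors c1@2 c2@3, authorship ..........

Answer: wkgrhrecuo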